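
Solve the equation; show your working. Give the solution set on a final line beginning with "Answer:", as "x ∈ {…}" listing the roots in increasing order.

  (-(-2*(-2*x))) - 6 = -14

Step 1. [(-(-2*(-2*x))) - 6 = -14] the outer -6 inverts by adding 6 ⇒ sub: -(-2*(-2*x)) = -8.
Step 2. [-(-2*(-2*x)) = -8] leading − — multiply by −1, so neg: -2*(-2*x) = 8.
Step 3. [-2*(-2*x) = 8] -2·(inner) — divide through by -2. So div: -2*x = -4.
Step 4. [-2*x = -4] leading coefficient -2: divide by -2. So div: x = 2.

Answer: x ∈ {2}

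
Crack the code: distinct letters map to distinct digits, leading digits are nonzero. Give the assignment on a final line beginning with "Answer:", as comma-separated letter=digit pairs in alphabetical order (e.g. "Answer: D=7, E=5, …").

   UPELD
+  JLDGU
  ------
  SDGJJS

Step 1. [col 1: D + U ≡ S (mod 10)] no forcing yet in column 1 (carry-in 0); S=1 is free and consistent — try it, so S=1.
Step 2. [col 1: D + U ≡ S (mod 10)] column 1 (D + U ≡ S (mod 10), carry-in 0) doesn't pin U yet; pick U=8 and continue. So U=8.
Step 3. [col 1: D + U ≡ S (mod 10)] column 1 reads D+U+carry(0)=S with U=8, S=1; with digits 1,8 already taken and all letters distinct, the only value for D is 3. So D=3.
Step 4. [col 2: L + G ≡ J (mod 10)] several values work for J in column 2 (L + G ≡ J (mod 10), carry-in 1); try J=4, so J=4.
Step 5. [col 2: L + G ≡ J (mod 10)] no forcing yet in column 2 (carry-in 1); G=6 is free and consistent — try it ⇒ G=6.
Step 6. [col 2: L + G ≡ J (mod 10)] from column 2 (G=6, J=4, carry-in 1, digits 1,3,4,6,8 already taken and all letters distinct): L must equal 7 ⇒ L=7.
Step 7. [col 3: E + D ≡ J (mod 10)] from column 3 (D=3, J=4, carry-in 1, digits 1,3,4,6,7,8 already taken and all letters distinct): E must equal 0 ⇒ E=0.
Step 8. [col 4: P + L ≡ G (mod 10)] column 4 reads P+L+carry(0)=G with L=7, G=6; with digits 0,1,3,4,6,7,8 already taken and all letters distinct, the only value for P is 9 ⇒ P=9.

Answer: D=3, E=0, G=6, J=4, L=7, P=9, S=1, U=8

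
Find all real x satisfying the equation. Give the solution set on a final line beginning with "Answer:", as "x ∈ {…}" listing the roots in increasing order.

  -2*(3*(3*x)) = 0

Step 1. [-2*(3*(3*x)) = 0] divide by the outer -2, so div: 3*(3*x) = 0.
Step 2. [3*(3*x) = 0] leading coefficient 3: divide by 3. So div: 3*x = 0.
Step 3. [3*x = 0] 3 out front; divide by 3. So div: x = 0.

Answer: x ∈ {0}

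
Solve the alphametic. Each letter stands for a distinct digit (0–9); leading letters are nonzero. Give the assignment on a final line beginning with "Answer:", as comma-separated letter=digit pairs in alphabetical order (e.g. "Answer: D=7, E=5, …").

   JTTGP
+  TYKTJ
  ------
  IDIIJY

Step 1. [I] I is the leading digit of a 6-digit sum of two 5-digit numbers; the final carry is exactly 1. So I=1.
Step 2. [col 1: P + J ≡ Y (mod 10)] Y=3 is one option consistent with column 1 (P + J ≡ Y (mod 10), carry-in 0) — take it. So Y=3.
Step 3. [col 1: P + J ≡ Y (mod 10)] J=8 is one option consistent with column 1 (P + J ≡ Y (mod 10), carry-in 0) — take it. So J=8.
Step 4. [col 1: P + J ≡ Y (mod 10)] from column 1 (J=8, Y=3, carry-in 0, digits 1,3,8 already taken and all letters distinct): P must equal 5. So P=5.
Step 5. [col 2: G + T ≡ J (mod 10)] column 2 (G + T ≡ J (mod 10), carry-in 1) doesn't pin G yet; pick G=0 and continue ⇒ G=0.
Step 6. [col 2: G + T ≡ J (mod 10)] column 2 reads G+T+carry(1)=J with G=0, J=8; with digits 0,1,3,5,8 already taken and all letters distinct, the only value for T is 7. So T=7.
Step 7. [col 3: T + K ≡ I (mod 10)] in column 3 we have T+K≡I with carry-in 0; given T=7, I=1 and digits 0,1,3,5,7,8 already taken and all letters distinct, that pins K to 4, so K=4.
Step 8. [col 5: J + T ≡ D (mod 10)] in column 5 we have J+T≡D with carry-in 1; given J=8, T=7 and digits 0,1,3,4,5,7,8 already taken and all letters distinct, that pins D to 6. So D=6.

Answer: D=6, G=0, I=1, J=8, K=4, P=5, T=7, Y=3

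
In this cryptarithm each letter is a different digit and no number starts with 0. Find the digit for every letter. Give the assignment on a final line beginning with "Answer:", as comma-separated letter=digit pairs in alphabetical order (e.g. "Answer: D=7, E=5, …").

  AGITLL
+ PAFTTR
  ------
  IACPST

Step 1. [col 1: L + R ≡ T (mod 10)] L=6 is one option consistent with column 1 (L + R ≡ T (mod 10), carry-in 0) — take it ⇒ L=6.
Step 2. [col 1: L + R ≡ T (mod 10)] no forcing yet in column 1 (carry-in 0); T=1 is free and consistent — try it. So T=1.
Step 3. [col 1: L + R ≡ T (mod 10)] from column 1 (L=6, T=1, carry-in 0, digits 1,6 already taken and all letters distinct): R must equal 5. So R=5.
Step 4. [col 2: L + T ≡ S (mod 10)] column 2: given L=6, T=1, carry-in 1, and digits 1,5,6 already taken and all letters distinct, L+T≡S (mod 10) forces S=8 ⇒ S=8.
Step 5. [col 3: T + T ≡ P (mod 10)] in column 3 we have T+T≡P with carry-in 0; given T=1 and digits 1,5,6,8 already taken and all letters distinct, that pins P to 2 ⇒ P=2.
Step 6. [col 4: I + F ≡ C (mod 10)] C=0 is one option consistent with column 4 (I + F ≡ C (mod 10), carry-in 0) — take it ⇒ C=0.
Step 7. [col 4: I + F ≡ C (mod 10)] no forcing yet in column 4 (carry-in 0); I=7 is free and consistent — try it ⇒ I=7.
Step 8. [col 4: I + F ≡ C (mod 10)] column 4 reads I+F+carry(0)=C with I=7, C=0; with digits 0,1,2,5,6,7,8 already taken and all letters distinct, the only value for F is 3, so F=3.
Step 9. [col 5: G + A ≡ A (mod 10)] column 5: given nothing yet, carry-in 1, and digits 0,1,2,3,5,6,7,8 already taken and all letters distinct, G+A≡A (mod 10) forces A=4. So A=4.
Step 10. [col 5: G + A ≡ A (mod 10)] column 5 reads G+A+carry(1)=A with A=4; with digits 0,1,2,3,4,5,6,7,8 already taken and all letters distinct, the only value for G is 9, so G=9.

Answer: A=4, C=0, F=3, G=9, I=7, L=6, P=2, R=5, S=8, T=1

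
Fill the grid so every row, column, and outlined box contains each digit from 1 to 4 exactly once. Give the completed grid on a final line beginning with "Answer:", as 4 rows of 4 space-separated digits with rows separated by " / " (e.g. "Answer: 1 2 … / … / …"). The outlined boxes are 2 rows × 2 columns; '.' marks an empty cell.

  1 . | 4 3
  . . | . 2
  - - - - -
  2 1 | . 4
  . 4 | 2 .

Step 1. [r4c1∈{3}] r4c1 is down to just 3, so r4c1=3.
Step 2. [r2c3∈{1}] r2c3 is down to just 1. So r2c3=1.
Step 3. [r1c2∈{2}] r1c2 has the single candidate 2, so r1c2=2.
Step 4. [r2c2∈{3}] r2c2's peers cover all but 3, so r2c2=3.
Step 5. [r2c1∈{4}] r2c1 has the single candidate 4 ⇒ r2c1=4.
Step 6. [r4c4∈{1}] r4c4 has the single candidate 1, so r4c4=1.
Step 7. [r3c3∈{3}] nothing but 3 survives at r3c3. So r3c3=3.

Answer: 1 2 4 3 / 4 3 1 2 / 2 1 3 4 / 3 4 2 1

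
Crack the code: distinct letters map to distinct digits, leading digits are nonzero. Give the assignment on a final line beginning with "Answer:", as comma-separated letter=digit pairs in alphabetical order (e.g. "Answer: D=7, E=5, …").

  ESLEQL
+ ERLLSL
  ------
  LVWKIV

Step 1. [col 1: L + L ≡ V (mod 10)] V=6 is one option consistent with column 1 (L + L ≡ V (mod 10), carry-in 0) — take it. So V=6.
Step 2. [col 1: L + L ≡ V (mod 10)] no forcing yet in column 1 (carry-in 0); L=8 is free and consistent — try it ⇒ L=8.
Step 3. [col 2: Q + S ≡ I (mod 10)] column 2 (Q + S ≡ I (mod 10), carry-in 1) doesn't pin I yet; pick I=9 and continue. So I=9.
Step 4. [col 2: Q + S ≡ I (mod 10)] no forcing yet in column 2 (carry-in 1); Q=3 is free and consistent — try it, so Q=3.
Step 5. [col 2: Q + S ≡ I (mod 10)] from column 2 (Q=3, I=9, carry-in 1, digits 3,6,8,9 already taken and all letters distinct): S must equal 5, so S=5.
Step 6. [col 3: E + L ≡ K (mod 10)] no forcing yet in column 3 (carry-in 0); E=4 is free and consistent — try it ⇒ E=4.
Step 7. [col 3: E + L ≡ K (mod 10)] from column 3 (E=4, L=8, carry-in 0, digits 3,4,5,6,8,9 already taken and all letters distinct): K must equal 2. So K=2.
Step 8. [col 4: L + L ≡ W (mod 10)] from column 4 (L=8, carry-in 1, digits 2,3,4,5,6,8,9 already taken and all letters distinct): W must equal 7, so W=7.
Step 9. [col 5: S + R ≡ V (mod 10)] in column 5 we have S+R≡V with carry-in 1; given S=5, V=6 and digits 2,3,4,5,6,7,8,9 already taken and all letters distinct, that pins R to 0 ⇒ R=0.

Answer: E=4, I=9, K=2, L=8, Q=3, R=0, S=5, V=6, W=7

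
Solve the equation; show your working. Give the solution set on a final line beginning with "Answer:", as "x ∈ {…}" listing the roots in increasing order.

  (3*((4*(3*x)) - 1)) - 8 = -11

Step 1. [(3*((4*(3*x)) - 1)) - 8 = -11] -8 is outermost — add 8 both sides ⇒ sub: 3*((4*(3*x)) - 1) = -3.
Step 2. [3*((4*(3*x)) - 1) = -3] leading coefficient 3: divide by 3, so div: (4*(3*x)) - 1 = -1.
Step 3. [(4*(3*x)) - 1 = -1] add 1: x sits inside (… - 1), so sub: 4*(3*x) = 0.
Step 4. [4*(3*x) = 0] 4 out front; divide by 4 ⇒ div: 3*x = 0.
Step 5. [3*x = 0] 3 out front; divide by 3 ⇒ div: x = 0.

Answer: x ∈ {0}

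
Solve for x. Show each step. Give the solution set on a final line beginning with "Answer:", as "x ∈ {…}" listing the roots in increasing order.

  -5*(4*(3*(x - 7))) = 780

Step 1. [-5*(4*(3*(x - 7))) = 780] divide by the outer -5. So div: 4*(3*(x - 7)) = -156.
Step 2. [4*(3*(x - 7)) = -156] 4 out front; divide by 4, so div: 3*(x - 7) = -39.
Step 3. [3*(x - 7) = -39] 3·(inner) — divide through by 3 ⇒ div: x - 7 = -13.
Step 4. [x - 7 = -13] the outer -7 inverts by adding 7 ⇒ sub: x = -6.

Answer: x ∈ {-6}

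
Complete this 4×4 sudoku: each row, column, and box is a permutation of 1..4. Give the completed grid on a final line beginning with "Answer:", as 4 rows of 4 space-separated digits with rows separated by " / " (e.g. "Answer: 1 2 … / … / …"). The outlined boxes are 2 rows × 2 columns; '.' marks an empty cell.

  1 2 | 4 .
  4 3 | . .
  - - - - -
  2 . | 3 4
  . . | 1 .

Step 1. [r2c4∈{1,2}] 1 has one home in row 2: r2c4 ⇒ r2c4=1.
Step 2. [r3c2∈{1}] r3c2 is down to just 1, so r3c2=1.
Step 3. [r4c2∈{4}] r4c2's peers cover all but 4 ⇒ r4c2=4.
Step 4. [r4c4∈{2}] r4c4 is down to just 2. So r4c4=2.
Step 5. [r1c4∈{3}] r1c4's peers cover all but 3 ⇒ r1c4=3.
Step 6. [r4c1∈{3}] r4c1 is down to just 3 ⇒ r4c1=3.
Step 7. [r2c3∈{2}] nothing but 2 survives at r2c3, so r2c3=2.

Answer: 1 2 4 3 / 4 3 2 1 / 2 1 3 4 / 3 4 1 2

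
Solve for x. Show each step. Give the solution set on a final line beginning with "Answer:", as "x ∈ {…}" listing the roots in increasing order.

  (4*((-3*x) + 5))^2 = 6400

Step 1. [(4*((-3*x) + 5))^2 = 6400] 6400 ≥ 0, LHS is (·)² — take ±√, so sqrt: 4*((-3*x) + 5) = 80 or -80.
Step 2. [4*((-3*x) + 5) = 80 or -80] leading coefficient 4: divide by 4 ⇒ div: (-3*x) + 5 = 20 or -20.
Step 3. [(-3*x) + 5 = 20 or -20] the outer +5 inverts by subtracting 5. So sub: -3*x = 15 or -25.
Step 4. [-3*x = 15 or -25] -3 out front; divide by -3. So div: x = -5 or 25/3.

Answer: x ∈ {-5, 25/3}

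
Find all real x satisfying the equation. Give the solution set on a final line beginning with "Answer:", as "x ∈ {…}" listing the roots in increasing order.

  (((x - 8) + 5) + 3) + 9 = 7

Step 1. [(((x - 8) + 5) + 3) + 9 = 7] the outer +9 inverts by subtracting 9 ⇒ sub: ((x - 8) + 5) + 3 = -2.
Step 2. [((x - 8) + 5) + 3 = -2] peel the +3: subtract 3 from each side ⇒ sub: (x - 8) + 5 = -5.
Step 3. [(x - 8) + 5 = -5] 5 comes off first (subtract 5), so sub: x - 8 = -10.
Step 4. [x - 8 = -10] -8 is outermost — add 8 both sides. So sub: x = -2.

Answer: x ∈ {-2}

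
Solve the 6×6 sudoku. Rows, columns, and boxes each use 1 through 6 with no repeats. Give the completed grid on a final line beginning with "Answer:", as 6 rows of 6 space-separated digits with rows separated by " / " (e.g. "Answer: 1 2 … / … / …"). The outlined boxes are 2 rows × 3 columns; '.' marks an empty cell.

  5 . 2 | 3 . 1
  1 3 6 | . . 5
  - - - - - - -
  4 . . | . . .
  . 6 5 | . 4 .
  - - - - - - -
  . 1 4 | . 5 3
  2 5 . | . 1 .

Step 1. [r4c6∈{2}] only 2 remains possible at r4c6, so r4c6=2.
Step 2. [r3c6∈{6}] only 6 remains possible at r3c6 ⇒ r3c6=6.
Step 3. [r5c4∈{2,6}] 2 has one home in row 5: r5c4. So r5c4=2.
Step 4. [r3c3∈{1,3}] across col 3, 1 lands solely at r3c3, so r3c3=1.
Step 5. [r2c4∈{4}] r2c4's peers cover all but 4, so r2c4=4.
Step 6. [r3c2∈{2}] r3c2 has the single candidate 2. So r3c2=2.
Step 7. [r3c5∈{3}] only 3 remains possible at r3c5. So r3c5=3.
Step 8. [r6c6∈{4}] only 4 remains possible at r6c6. So r6c6=4.
Step 9. [r6c4∈{6}] only 6 remains possible at r6c4. So r6c4=6.
Step 10. [r5c1∈{6}] only 6 remains possible at r5c1 ⇒ r5c1=6.
Step 11. [r4c4∈{1}] r4c4 is down to just 1, so r4c4=1.
Step 12. [r1c5∈{6}] nothing but 6 survives at r1c5. So r1c5=6.
Step 13. [r3c4∈{5}] r3c4's peers cover all but 5, so r3c4=5.
Step 14. [r6c3∈{3}] only 3 remains possible at r6c3. So r6c3=3.
Step 15. [r4c1∈{3}] nothing but 3 survives at r4c1, so r4c1=3.
Step 16. [r1c2∈{4}] nothing but 4 survives at r1c2. So r1c2=4.
Step 17. [r2c5∈{2}] only 2 remains possible at r2c5 ⇒ r2c5=2.

Answer: 5 4 2 3 6 1 / 1 3 6 4 2 5 / 4 2 1 5 3 6 / 3 6 5 1 4 2 / 6 1 4 2 5 3 / 2 5 3 6 1 4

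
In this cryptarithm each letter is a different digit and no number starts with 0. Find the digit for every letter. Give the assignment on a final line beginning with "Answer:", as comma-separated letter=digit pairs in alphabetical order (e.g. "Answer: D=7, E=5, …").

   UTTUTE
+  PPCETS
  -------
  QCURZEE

Step 1. [Q] Q is the leading digit of a 7-digit sum of two 6-digit numbers; the final carry is exactly 1, so Q=1.
Step 2. [col 1: E + S ≡ E (mod 10)] in column 1 we have E+S≡E with carry-in 0; given nothing yet and digits 1 already taken and all letters distinct, that pins S to 0. So S=0.
Step 3. [col 1: E + S ≡ E (mod 10)] column 1 (E + S ≡ E (mod 10), carry-in 0) doesn't pin E yet; pick E=2 and continue. So E=2.
Step 4. [col 2: T + T ≡ E (mod 10)] column 2 reads T+T+carry(0)=E with E=2; with digits 0,1,2 already taken and all letters distinct, the only value for T is 6. So T=6.
Step 5. [col 3: U + E ≡ Z (mod 10)] several values work for Z in column 3 (U + E ≡ Z (mod 10), carry-in 1); try Z=7 ⇒ Z=7.
Step 6. [col 3: U + E ≡ Z (mod 10)] in column 3 we have U+E≡Z with carry-in 1; given E=2, Z=7 and digits 0,1,2,6,7 already taken and all letters distinct, that pins U to 4 ⇒ U=4.
Step 7. [col 4: T + C ≡ R (mod 10)] column 4 (T + C ≡ R (mod 10), carry-in 0) doesn't pin R yet; pick R=9 and continue. So R=9.
Step 8. [col 4: T + C ≡ R (mod 10)] column 4: given T=6, R=9, carry-in 0, and digits 0,1,2,4,6,7,9 already taken and all letters distinct, T+C≡R (mod 10) forces C=3 ⇒ C=3.
Step 9. [col 5: T + P ≡ U (mod 10)] from column 5 (T=6, U=4, carry-in 0, digits 0,1,2,3,4,6,7,9 already taken and all letters distinct): P must equal 8 ⇒ P=8.

Answer: C=3, E=2, P=8, Q=1, R=9, S=0, T=6, U=4, Z=7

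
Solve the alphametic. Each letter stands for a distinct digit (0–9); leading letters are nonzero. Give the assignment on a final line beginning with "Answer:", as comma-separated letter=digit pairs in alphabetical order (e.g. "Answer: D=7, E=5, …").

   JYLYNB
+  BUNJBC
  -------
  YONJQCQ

Step 1. [col 1: B + C ≡ Q (mod 10)] several values work for B in column 1 (B + C ≡ Q (mod 10), carry-in 0); try B=2. So B=2.
Step 2. [col 1: B + C ≡ Q (mod 10)] several values work for C in column 1 (B + C ≡ Q (mod 10), carry-in 0); try C=7. So C=7.
Step 3. [Y] adding two 6-digit numbers gives at most 6+1 digits, and here it does — Y is that final carry and must be 1 ⇒ Y=1.
Step 4. [col 1: B + C ≡ Q (mod 10)] in column 1 we have B+C≡Q with carry-in 0; given B=2, C=7 and digits 1,2,7 already taken and all letters distinct, that pins Q to 9. So Q=9.
Step 5. [col 2: N + B ≡ C (mod 10)] from column 2 (B=2, C=7, carry-in 0, digits 1,2,7,9 already taken and all letters distinct): N must equal 5 ⇒ N=5.
Step 6. [col 3: Y + J ≡ Q (mod 10)] column 3 reads Y+J+carry(0)=Q with Y=1, Q=9; with digits 1,2,5,7,9 already taken and all letters distinct, the only value for J is 8. So J=8.
Step 7. [col 4: L + N ≡ J (mod 10)] column 4 reads L+N+carry(0)=J with N=5, J=8; with digits 1,2,5,7,8,9 already taken and all letters distinct, the only value for L is 3 ⇒ L=3.
Step 8. [col 5: Y + U ≡ N (mod 10)] column 5: given Y=1, N=5, carry-in 0, and digits 1,2,3,5,7,8,9 already taken and all letters distinct, Y+U≡N (mod 10) forces U=4 ⇒ U=4.
Step 9. [col 6: J + B ≡ O (mod 10)] in column 6 we have J+B≡O with carry-in 0; given J=8, B=2 and digits 1,2,3,4,5,7,8,9 already taken and all letters distinct, that pins O to 0 ⇒ O=0.

Answer: B=2, C=7, J=8, L=3, N=5, O=0, Q=9, U=4, Y=1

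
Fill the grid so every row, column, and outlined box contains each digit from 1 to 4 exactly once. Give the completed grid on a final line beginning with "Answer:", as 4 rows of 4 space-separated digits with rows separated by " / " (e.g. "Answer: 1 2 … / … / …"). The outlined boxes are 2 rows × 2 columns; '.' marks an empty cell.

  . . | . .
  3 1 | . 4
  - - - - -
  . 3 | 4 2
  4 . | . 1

Step 1. [r1c3∈{1,2,3}] in row 1, 1 fits only at r1c3. So r1c3=1.
Step 2. [r1c1∈{2}] r1c1 has the single candidate 2, so r1c1=2.
Step 3. [r4c3∈{3}] only 3 remains possible at r4c3 ⇒ r4c3=3.
Step 4. [r2c3∈{2}] nothing but 2 survives at r2c3, so r2c3=2.
Step 5. [r4c2∈{2}] r4c2 is down to just 2. So r4c2=2.
Step 6. [r1c2∈{4}] r1c2 is down to just 4, so r1c2=4.
Step 7. [r1c4∈{3}] r1c4 has the single candidate 3. So r1c4=3.
Step 8. [r3c1∈{1}] nothing but 1 survives at r3c1 ⇒ r3c1=1.

Answer: 2 4 1 3 / 3 1 2 4 / 1 3 4 2 / 4 2 3 1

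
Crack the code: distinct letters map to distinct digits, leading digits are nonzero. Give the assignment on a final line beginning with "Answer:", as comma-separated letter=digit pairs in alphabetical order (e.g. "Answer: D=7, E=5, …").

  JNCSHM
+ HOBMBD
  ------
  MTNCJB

Step 1. [col 1: M + D ≡ B (mod 10)] M=6 is one option consistent with column 1 (M + D ≡ B (mod 10), carry-in 0) — take it, so M=6.
Step 2. [col 1: M + D ≡ B (mod 10)] D=5 is one option consistent with column 1 (M + D ≡ B (mod 10), carry-in 0) — take it ⇒ D=5.
Step 3. [col 1: M + D ≡ B (mod 10)] column 1 reads M+D+carry(0)=B with M=6, D=5; with digits 5,6 already taken and all letters distinct, the only value for B is 1. So B=1.
Step 4. [col 2: H + B ≡ J (mod 10)] column 2 (H + B ≡ J (mod 10), carry-in 1) doesn't pin J yet; pick J=4 and continue, so J=4.
Step 5. [col 2: H + B ≡ J (mod 10)] in column 2 we have H+B≡J with carry-in 1; given B=1, J=4 and digits 1,4,5,6 already taken and all letters distinct, that pins H to 2, so H=2.
Step 6. [col 3: S + M ≡ C (mod 10)] S=3 is one option consistent with column 3 (S + M ≡ C (mod 10), carry-in 0) — take it. So S=3.
Step 7. [col 3: S + M ≡ C (mod 10)] column 3: given S=3, M=6, carry-in 0, and digits 1,2,3,4,5,6 already taken and all letters distinct, S+M≡C (mod 10) forces C=9 ⇒ C=9.
Step 8. [col 4: C + B ≡ N (mod 10)] column 4: given C=9, B=1, carry-in 0, and digits 1,2,3,4,5,6,9 already taken and all letters distinct, C+B≡N (mod 10) forces N=0. So N=0.
Step 9. [col 5: N + O ≡ T (mod 10)] column 5: given N=0, carry-in 1, and digits 0,1,2,3,4,5,6,9 already taken and all letters distinct, N+O≡T (mod 10) forces T=8 ⇒ T=8.
Step 10. [col 5: N + O ≡ T (mod 10)] in column 5 we have N+O≡T with carry-in 1; given N=0, T=8 and digits 0,1,2,3,4,5,6,8,9 already taken and all letters distinct, that pins O to 7 ⇒ O=7.

Answer: B=1, C=9, D=5, H=2, J=4, M=6, N=0, O=7, S=3, T=8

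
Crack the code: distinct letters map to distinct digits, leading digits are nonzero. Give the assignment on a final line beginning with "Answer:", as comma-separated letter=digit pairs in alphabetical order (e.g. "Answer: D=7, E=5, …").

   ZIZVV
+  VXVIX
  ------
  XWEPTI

Step 1. [col 1: V + X ≡ I (mod 10)] X=1 is one option consistent with column 1 (V + X ≡ I (mod 10), carry-in 0) — take it ⇒ X=1.
Step 2. [col 1: V + X ≡ I (mod 10)] I=7 is one option consistent with column 1 (V + X ≡ I (mod 10), carry-in 0) — take it, so I=7.
Step 3. [col 1: V + X ≡ I (mod 10)] in column 1 we have V+X≡I with carry-in 0; given X=1, I=7 and digits 1,7 already taken and all letters distinct, that pins V to 6, so V=6.
Step 4. [col 2: V + I ≡ T (mod 10)] column 2 reads V+I+carry(0)=T with V=6, I=7; with digits 1,6,7 already taken and all letters distinct, the only value for T is 3, so T=3.
Step 5. [col 3: Z + V ≡ P (mod 10)] several values work for Z in column 3 (Z + V ≡ P (mod 10), carry-in 1); try Z=8 ⇒ Z=8.
Step 6. [col 3: Z + V ≡ P (mod 10)] in column 3 we have Z+V≡P with carry-in 1; given Z=8, V=6 and digits 1,3,6,7,8 already taken and all letters distinct, that pins P to 5. So P=5.
Step 7. [col 4: I + X ≡ E (mod 10)] column 4 reads I+X+carry(1)=E with I=7, X=1; with digits 1,3,5,6,7,8 already taken and all letters distinct, the only value for E is 9. So E=9.
Step 8. [col 5: Z + V ≡ W (mod 10)] from column 5 (Z=8, V=6, carry-in 0, digits 1,3,5,6,7,8,9 already taken and all letters distinct): W must equal 4. So W=4.

Answer: E=9, I=7, P=5, T=3, V=6, W=4, X=1, Z=8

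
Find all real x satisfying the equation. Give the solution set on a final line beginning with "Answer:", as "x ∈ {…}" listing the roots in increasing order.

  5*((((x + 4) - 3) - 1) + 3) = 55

Step 1. [5*((((x + 4) - 3) - 1) + 3) = 55] 5 out front; divide by 5, so div: (((x + 4) - 3) - 1) + 3 = 11.
Step 2. [(((x + 4) - 3) - 1) + 3 = 11] subtract 3: x sits inside (… + 3), so sub: ((x + 4) - 3) - 1 = 8.
Step 3. [((x + 4) - 3) - 1 = 8] add 1: x sits inside (… - 1) ⇒ sub: (x + 4) - 3 = 9.
Step 4. [(x + 4) - 3 = 9] peel the -3: add 3 from each side. So sub: x + 4 = 12.
Step 5. [x + 4 = 12] +4 is outermost — subtract 4 both sides. So sub: x = 8.

Answer: x ∈ {8}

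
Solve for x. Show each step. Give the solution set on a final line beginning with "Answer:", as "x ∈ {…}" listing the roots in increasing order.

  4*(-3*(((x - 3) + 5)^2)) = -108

Step 1. [4*(-3*(((x - 3) + 5)^2)) = -108] divide by the outer 4, so div: -3*(((x - 3) + 5)^2) = -27.
Step 2. [-3*(((x - 3) + 5)^2) = -27] divide by the outer -3, so div: ((x - 3) + 5)^2 = 9.
Step 3. [((x - 3) + 5)^2 = 9] LHS squared, RHS 9 ≥ 0: apply √ (±) ⇒ sqrt: (x - 3) + 5 = 3 or -3.
Step 4. [(x - 3) + 5 = 3 or -3] subtract 5: x sits inside (… + 5), so sub: x - 3 = -2 or -8.
Step 5. [x - 3 = -2 or -8] the outer -3 inverts by adding 3, so sub: x = 1 or -5.

Answer: x ∈ {-5, 1}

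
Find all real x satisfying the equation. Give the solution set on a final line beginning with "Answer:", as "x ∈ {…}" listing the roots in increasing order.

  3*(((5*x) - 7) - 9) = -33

Step 1. [3*(((5*x) - 7) - 9) = -33] 3·(inner) — divide through by 3, so div: ((5*x) - 7) - 9 = -11.
Step 2. [((5*x) - 7) - 9 = -11] peel the -9: add 9 from each side, so sub: (5*x) - 7 = -2.
Step 3. [(5*x) - 7 = -2] 7 comes off first (add 7), so sub: 5*x = 5.
Step 4. [5*x = 5] divide by the outer 5 ⇒ div: x = 1.

Answer: x ∈ {1}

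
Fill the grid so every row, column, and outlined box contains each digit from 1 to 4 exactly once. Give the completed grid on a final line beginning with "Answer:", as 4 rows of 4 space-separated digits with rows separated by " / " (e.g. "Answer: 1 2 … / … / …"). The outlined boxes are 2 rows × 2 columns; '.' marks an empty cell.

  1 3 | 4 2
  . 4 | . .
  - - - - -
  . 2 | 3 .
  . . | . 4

Step 1. [r2c3∈{1}] r2c3 is down to just 1, so r2c3=1.
Step 2. [r4c2∈{1}] r4c2's peers cover all but 1 ⇒ r4c2=1.
Step 3. [r2c4∈{3}] nothing but 3 survives at r2c4. So r2c4=3.
Step 4. [r4c1∈{3}] only 3 remains possible at r4c1 ⇒ r4c1=3.
Step 5. [r3c1∈{4}] r3c1 is down to just 4, so r3c1=4.
Step 6. [r2c1∈{2}] nothing but 2 survives at r2c1 ⇒ r2c1=2.
Step 7. [r3c4∈{1}] r3c4's peers cover all but 1, so r3c4=1.
Step 8. [r4c3∈{2}] only 2 remains possible at r4c3, so r4c3=2.

Answer: 1 3 4 2 / 2 4 1 3 / 4 2 3 1 / 3 1 2 4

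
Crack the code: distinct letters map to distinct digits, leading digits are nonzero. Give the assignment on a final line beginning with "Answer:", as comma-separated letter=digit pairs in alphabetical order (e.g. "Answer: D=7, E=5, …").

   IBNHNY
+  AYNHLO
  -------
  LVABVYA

Step 1. [col 1: Y + O ≡ A (mod 10)] A=2 is one option consistent with column 1 (Y + O ≡ A (mod 10), carry-in 0) — take it ⇒ A=2.
Step 2. [col 1: Y + O ≡ A (mod 10)] several values work for Y in column 1 (Y + O ≡ A (mod 10), carry-in 0); try Y=8 ⇒ Y=8.
Step 3. [col 1: Y + O ≡ A (mod 10)] from column 1 (Y=8, A=2, carry-in 0, digits 2,8 already taken and all letters distinct): O must equal 4, so O=4.
Step 4. [col 2: N + L ≡ Y (mod 10)] several values work for L in column 2 (N + L ≡ Y (mod 10), carry-in 1); try L=1. So L=1.
Step 5. [col 2: N + L ≡ Y (mod 10)] column 2 reads N+L+carry(1)=Y with L=1, Y=8; with digits 1,2,4,8 already taken and all letters distinct, the only value for N is 6. So N=6.
Step 6. [col 3: H + H ≡ V (mod 10)] column 3 reads H+H+carry(0)=V with nothing yet; with digits 1,2,4,6,8 already taken and all letters distinct, the only value for H is 5. So H=5.
Step 7. [col 3: H + H ≡ V (mod 10)] column 3 reads H+H+carry(0)=V with H=5; with digits 1,2,4,5,6,8 already taken and all letters distinct, the only value for V is 0. So V=0.
Step 8. [col 4: N + N ≡ B (mod 10)] from column 4 (N=6, carry-in 1, digits 0,1,2,4,5,6,8 already taken and all letters distinct): B must equal 3 ⇒ B=3.
Step 9. [col 6: I + A ≡ V (mod 10)] column 6: given A=2, V=0, carry-in 1, and digits 0,1,2,3,4,5,6,8 already taken and all letters distinct, I+A≡V (mod 10) forces I=7. So I=7.

Answer: A=2, B=3, H=5, I=7, L=1, N=6, O=4, V=0, Y=8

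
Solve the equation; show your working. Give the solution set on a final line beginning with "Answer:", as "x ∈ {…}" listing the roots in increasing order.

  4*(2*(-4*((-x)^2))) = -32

Step 1. [4*(2*(-4*((-x)^2))) = -32] leading coefficient 4: divide by 4. So div: 2*(-4*((-x)^2)) = -8.
Step 2. [2*(-4*((-x)^2)) = -8] LHS = 2·(…); ÷2 both sides ⇒ div: -4*((-x)^2) = -4.
Step 3. [-4*((-x)^2) = -4] LHS = -4·(…); ÷-4 both sides ⇒ div: (-x)^2 = 1.
Step 4. [(-x)^2 = 1] LHS squared, RHS 1 ≥ 0: apply √ (±). So sqrt: -x = 1 or -1.
Step 5. [-x = 1 or -1] flip signs both sides, so neg: x = -1 or 1.

Answer: x ∈ {-1, 1}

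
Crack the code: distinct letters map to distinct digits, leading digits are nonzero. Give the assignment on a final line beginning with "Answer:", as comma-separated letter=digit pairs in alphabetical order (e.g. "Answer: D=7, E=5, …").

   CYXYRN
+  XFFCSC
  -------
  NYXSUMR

Step 1. [col 1: N + C ≡ R (mod 10)] several values work for C in column 1 (N + C ≡ R (mod 10), carry-in 0); try C=6. So C=6.
Step 2. [col 1: N + C ≡ R (mod 10)] N=1 is one option consistent with column 1 (N + C ≡ R (mod 10), carry-in 0) — take it ⇒ N=1.
Step 3. [col 1: N + C ≡ R (mod 10)] in column 1 we have N+C≡R with carry-in 0; given N=1, C=6 and digits 1,6 already taken and all letters distinct, that pins R to 7. So R=7.
Step 4. [col 2: R + S ≡ M (mod 10)] column 2 (R + S ≡ M (mod 10), carry-in 0) doesn't pin S yet; pick S=2 and continue ⇒ S=2.
Step 5. [col 2: R + S ≡ M (mod 10)] column 2 reads R+S+carry(0)=M with R=7, S=2; with digits 1,2,6,7 already taken and all letters distinct, the only value for M is 9. So M=9.
Step 6. [col 3: Y + C ≡ U (mod 10)] Y=4 is one option consistent with column 3 (Y + C ≡ U (mod 10), carry-in 0) — take it. So Y=4.
Step 7. [col 3: Y + C ≡ U (mod 10)] from column 3 (Y=4, C=6, carry-in 0, digits 1,2,4,6,7,9 already taken and all letters distinct): U must equal 0. So U=0.
Step 8. [col 4: X + F ≡ S (mod 10)] several values work for X in column 4 (X + F ≡ S (mod 10), carry-in 1); try X=8 ⇒ X=8.
Step 9. [col 4: X + F ≡ S (mod 10)] from column 4 (X=8, S=2, carry-in 1, digits 0,1,2,4,6,7,8,9 already taken and all letters distinct): F must equal 3. So F=3.

Answer: C=6, F=3, M=9, N=1, R=7, S=2, U=0, X=8, Y=4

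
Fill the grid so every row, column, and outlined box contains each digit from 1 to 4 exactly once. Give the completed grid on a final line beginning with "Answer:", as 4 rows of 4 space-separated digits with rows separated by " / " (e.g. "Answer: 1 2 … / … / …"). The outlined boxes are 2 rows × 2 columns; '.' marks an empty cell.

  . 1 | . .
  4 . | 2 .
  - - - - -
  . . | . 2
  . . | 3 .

Step 1. [r2c2∈{3}] r2c2 is down to just 3, so r2c2=3.
Step 2. [r3c3∈{1,4}] col 3 places 1 nowhere but r3c3, so r3c3=1.
Step 3. [r4c2∈{2,4}] across col 2, 2 lands solely at r4c2 ⇒ r4c2=2.
Step 4. [r1c4∈{3,4}] across row 1, 3 lands solely at r1c4 ⇒ r1c4=3.
Step 5. [r3c1∈{3}] r3c1's peers cover all but 3. So r3c1=3.
Step 6. [r1c3∈{4}] nothing but 4 survives at r1c3, so r1c3=4.
Step 7. [r2c4∈{1}] nothing but 1 survives at r2c4, so r2c4=1.
Step 8. [r4c4∈{4}] r4c4's peers cover all but 4, so r4c4=4.
Step 9. [r4c1∈{1}] nothing but 1 survives at r4c1. So r4c1=1.
Step 10. [r1c1∈{2}] r1c1 is down to just 2, so r1c1=2.
Step 11. [r3c2∈{4}] r3c2 has the single candidate 4. So r3c2=4.

Answer: 2 1 4 3 / 4 3 2 1 / 3 4 1 2 / 1 2 3 4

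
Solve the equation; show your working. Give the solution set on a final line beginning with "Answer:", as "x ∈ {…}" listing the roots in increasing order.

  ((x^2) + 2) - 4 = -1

Step 1. [((x^2) + 2) - 4 = -1] peel the -4: add 4 from each side, so sub: (x^2) + 2 = 3.
Step 2. [(x^2) + 2 = 3] peel the +2: subtract 2 from each side. So sub: x^2 = 1.
Step 3. [x^2 = 1] √ both sides: 1 ≥ 0 gives two branches, so sqrt: x = 1 or -1.

Answer: x ∈ {-1, 1}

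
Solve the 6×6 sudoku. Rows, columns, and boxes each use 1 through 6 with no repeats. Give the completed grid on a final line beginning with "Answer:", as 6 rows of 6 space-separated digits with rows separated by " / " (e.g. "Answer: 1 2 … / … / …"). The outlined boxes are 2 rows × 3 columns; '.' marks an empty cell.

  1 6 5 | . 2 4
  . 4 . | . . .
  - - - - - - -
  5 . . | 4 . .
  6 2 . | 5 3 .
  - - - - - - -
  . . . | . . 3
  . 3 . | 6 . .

Step 1. [r4c6∈{1}] only 1 remains possible at r4c6. So r4c6=1.
Step 2. [r5c4∈{1,2}] 2 has one home in col 4: r5c4, so r5c4=2.
Step 3. [r5c1∈{4}] r5c1 has the single candidate 4. So r5c1=4.
Step 4. [r2c1∈{2,3}] r2c1 is the only open cell in col 1 admitting 3 ⇒ r2c1=3.
Step 5. [r6c6∈{5}] nothing but 5 survives at r6c6 ⇒ r6c6=5.
Step 6. [r5c5∈{1}] r5c5's peers cover all but 1 ⇒ r5c5=1.
Step 7. [r6c3∈{1,2}] row 6 places 1 nowhere but r6c3. So r6c3=1.
Step 8. [r2c6∈{6}] r2c6's peers cover all but 6, so r2c6=6.
Step 9. [r4c3∈{4}] only 4 remains possible at r4c3 ⇒ r4c3=4.
Step 10. [r5c2∈{5}] nothing but 5 survives at r5c2 ⇒ r5c2=5.
Step 11. [r5c3∈{6}] r5c3's peers cover all but 6 ⇒ r5c3=6.
Step 12. [r3c3∈{3}] r3c3's peers cover all but 3 ⇒ r3c3=3.
Step 13. [r1c4∈{3}] r1c4's peers cover all but 3. So r1c4=3.
Step 14. [r6c5∈{4}] r6c5's peers cover all but 4 ⇒ r6c5=4.
Step 15. [r2c5∈{5}] nothing but 5 survives at r2c5 ⇒ r2c5=5.
Step 16. [r6c1∈{2}] nothing but 2 survives at r6c1, so r6c1=2.
Step 17. [r2c3∈{2}] r2c3's peers cover all but 2. So r2c3=2.
Step 18. [r3c6∈{2}] r3c6's peers cover all but 2, so r3c6=2.
Step 19. [r3c2∈{1}] r3c2 is down to just 1. So r3c2=1.
Step 20. [r3c5∈{6}] nothing but 6 survives at r3c5. So r3c5=6.
Step 21. [r2c4∈{1}] only 1 remains possible at r2c4, so r2c4=1.

Answer: 1 6 5 3 2 4 / 3 4 2 1 5 6 / 5 1 3 4 6 2 / 6 2 4 5 3 1 / 4 5 6 2 1 3 / 2 3 1 6 4 5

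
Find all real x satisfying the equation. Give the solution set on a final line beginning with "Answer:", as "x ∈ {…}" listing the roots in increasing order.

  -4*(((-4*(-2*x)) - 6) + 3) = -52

Step 1. [-4*(((-4*(-2*x)) - 6) + 3) = -52] leading coefficient -4: divide by -4, so div: ((-4*(-2*x)) - 6) + 3 = 13.
Step 2. [((-4*(-2*x)) - 6) + 3 = 13] the outer +3 inverts by subtracting 3. So sub: (-4*(-2*x)) - 6 = 10.
Step 3. [(-4*(-2*x)) - 6 = 10] the outer -6 inverts by adding 6. So sub: -4*(-2*x) = 16.
Step 4. [-4*(-2*x) = 16] -4·(inner) — divide through by -4, so div: -2*x = -4.
Step 5. [-2*x = -4] leading coefficient -2: divide by -2. So div: x = 2.

Answer: x ∈ {2}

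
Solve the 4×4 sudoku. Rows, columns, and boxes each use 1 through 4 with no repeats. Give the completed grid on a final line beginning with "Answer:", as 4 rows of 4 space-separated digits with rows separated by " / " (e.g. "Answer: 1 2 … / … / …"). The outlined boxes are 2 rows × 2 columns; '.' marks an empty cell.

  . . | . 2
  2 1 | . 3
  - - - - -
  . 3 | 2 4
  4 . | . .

Step 1. [r1c3∈{1,4}] r1c3 is the only open cell in row 1 admitting 1 ⇒ r1c3=1.
Step 2. [r4c4∈{1}] nothing but 1 survives at r4c4. So r4c4=1.
Step 3. [r4c3∈{3}] r4c3 is down to just 3, so r4c3=3.
Step 4. [r4c2∈{2}] nothing but 2 survives at r4c2 ⇒ r4c2=2.
Step 5. [r3c1∈{1}] only 1 remains possible at r3c1, so r3c1=1.
Step 6. [r1c1∈{3}] only 3 remains possible at r1c1 ⇒ r1c1=3.
Step 7. [r1c2∈{4}] r1c2 is down to just 4, so r1c2=4.
Step 8. [r2c3∈{4}] r2c3 is down to just 4 ⇒ r2c3=4.

Answer: 3 4 1 2 / 2 1 4 3 / 1 3 2 4 / 4 2 3 1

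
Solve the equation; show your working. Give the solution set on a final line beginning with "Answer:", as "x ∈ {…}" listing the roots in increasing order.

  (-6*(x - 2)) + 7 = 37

Step 1. [(-6*(x - 2)) + 7 = 37] 7 comes off first (subtract 7). So sub: -6*(x - 2) = 30.
Step 2. [-6*(x - 2) = 30] -6 out front; divide by -6, so div: x - 2 = -5.
Step 3. [x - 2 = -5] -2 is outermost — add 2 both sides, so sub: x = -3.

Answer: x ∈ {-3}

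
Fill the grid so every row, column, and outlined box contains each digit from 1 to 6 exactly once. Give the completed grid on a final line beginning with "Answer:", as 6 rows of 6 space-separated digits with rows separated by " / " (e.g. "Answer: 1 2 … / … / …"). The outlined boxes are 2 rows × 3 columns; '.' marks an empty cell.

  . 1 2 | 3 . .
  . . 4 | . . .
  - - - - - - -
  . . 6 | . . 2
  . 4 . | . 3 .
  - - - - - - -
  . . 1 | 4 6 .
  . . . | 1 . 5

Step 1. [r3c4∈{5}] r3c4's peers cover all but 5, so r3c4=5.
Step 2. [r4c1∈{1,2,5}] r4c1 is the only open cell in row 4 admitting 2 ⇒ r4c1=2.
Step 3. [r3c2∈{3}] r3c2 is down to just 3. So r3c2=3.
Step 4. [r2c1∈{3,5,6}] in row 2, 3 fits only at r2c1. So r2c1=3.
Step 5. [r4c6∈{1,6}] across row 4, 1 lands solely at r4c6. So r4c6=1.
Step 6. [r2c6∈{6}] r2c6 has the single candidate 6. So r2c6=6.
Step 7. [r2c2∈{5}] nothing but 5 survives at r2c2 ⇒ r2c2=5.
Step 8. [r6c2∈{2,6}] 6 has one home in col 2: r6c2 ⇒ r6c2=6.
Step 9. [r3c5∈{4}] r3c5 is down to just 4, so r3c5=4.
Step 10. [r6c5∈{2}] nothing but 2 survives at r6c5, so r6c5=2.
Step 11. [r5c6∈{3}] r5c6 has the single candidate 3 ⇒ r5c6=3.
Step 12. [r1c6∈{4}] nothing but 4 survives at r1c6 ⇒ r1c6=4.
Step 13. [r5c1∈{5}] only 5 remains possible at r5c1, so r5c1=5.
Step 14. [r4c3∈{5}] r4c3 is down to just 5 ⇒ r4c3=5.
Step 15. [r1c5∈{5}] nothing but 5 survives at r1c5 ⇒ r1c5=5.
Step 16. [r3c1∈{1}] nothing but 1 survives at r3c1, so r3c1=1.
Step 17. [r6c3∈{3}] only 3 remains possible at r6c3, so r6c3=3.
Step 18. [r4c4∈{6}] only 6 remains possible at r4c4. So r4c4=6.
Step 19. [r5c2∈{2}] r5c2 has the single candidate 2. So r5c2=2.
Step 20. [r2c5∈{1}] r2c5 has the single candidate 1, so r2c5=1.
Step 21. [r1c1∈{6}] nothing but 6 survives at r1c1, so r1c1=6.
Step 22. [r6c1∈{4}] r6c1 is down to just 4, so r6c1=4.
Step 23. [r2c4∈{2}] r2c4 has the single candidate 2, so r2c4=2.

Answer: 6 1 2 3 5 4 / 3 5 4 2 1 6 / 1 3 6 5 4 2 / 2 4 5 6 3 1 / 5 2 1 4 6 3 / 4 6 3 1 2 5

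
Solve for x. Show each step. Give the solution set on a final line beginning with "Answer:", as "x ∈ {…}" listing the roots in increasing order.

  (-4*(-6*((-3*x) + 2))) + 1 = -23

Step 1. [(-4*(-6*((-3*x) + 2))) + 1 = -23] subtract 1: x sits inside (… + 1), so sub: -4*(-6*((-3*x) + 2)) = -24.
Step 2. [-4*(-6*((-3*x) + 2)) = -24] leading coefficient -4: divide by -4 ⇒ div: -6*((-3*x) + 2) = 6.
Step 3. [-6*((-3*x) + 2) = 6] LHS = -6·(…); ÷-6 both sides ⇒ div: (-3*x) + 2 = -1.
Step 4. [(-3*x) + 2 = -1] peel the +2: subtract 2 from each side ⇒ sub: -3*x = -3.
Step 5. [-3*x = -3] LHS = -3·(…); ÷-3 both sides ⇒ div: x = 1.

Answer: x ∈ {1}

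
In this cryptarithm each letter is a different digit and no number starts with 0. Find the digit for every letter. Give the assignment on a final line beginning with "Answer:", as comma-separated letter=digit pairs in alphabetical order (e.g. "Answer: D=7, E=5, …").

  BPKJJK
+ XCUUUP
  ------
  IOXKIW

Step 1. [col 1: K + P ≡ W (mod 10)] K=8 is one option consistent with column 1 (K + P ≡ W (mod 10), carry-in 0) — take it, so K=8.
Step 2. [col 1: K + P ≡ W (mod 10)] no forcing yet in column 1 (carry-in 0); P=2 is free and consistent — try it, so P=2.
Step 3. [col 1: K + P ≡ W (mod 10)] from column 1 (K=8, P=2, carry-in 0, digits 2,8 already taken and all letters distinct): W must equal 0, so W=0.
Step 4. [col 2: J + U ≡ I (mod 10)] several values work for J in column 2 (J + U ≡ I (mod 10), carry-in 1); try J=1, so J=1.
Step 5. [col 2: J + U ≡ I (mod 10)] no forcing yet in column 2 (carry-in 1); I=9 is free and consistent — try it, so I=9.
Step 6. [col 2: J + U ≡ I (mod 10)] in column 2 we have J+U≡I with carry-in 1; given J=1, I=9 and digits 0,1,2,8,9 already taken and all letters distinct, that pins U to 7. So U=7.
Step 7. [col 4: K + U ≡ X (mod 10)] in column 4 we have K+U≡X with carry-in 0; given K=8, U=7 and digits 0,1,2,7,8,9 already taken and all letters distinct, that pins X to 5, so X=5.
Step 8. [col 5: P + C ≡ O (mod 10)] column 5: given P=2, carry-in 1, and digits 0,1,2,5,7,8,9 already taken and all letters distinct, P+C≡O (mod 10) forces C=3 ⇒ C=3.
Step 9. [col 5: P + C ≡ O (mod 10)] column 5: given P=2, C=3, carry-in 1, and digits 0,1,2,3,5,7,8,9 already taken and all letters distinct, P+C≡O (mod 10) forces O=6, so O=6.
Step 10. [col 6: B + X ≡ I (mod 10)] column 6 reads B+X+carry(0)=I with X=5, I=9; with digits 0,1,2,3,5,6,7,8,9 already taken and all letters distinct, the only value for B is 4. So B=4.

Answer: B=4, C=3, I=9, J=1, K=8, O=6, P=2, U=7, W=0, X=5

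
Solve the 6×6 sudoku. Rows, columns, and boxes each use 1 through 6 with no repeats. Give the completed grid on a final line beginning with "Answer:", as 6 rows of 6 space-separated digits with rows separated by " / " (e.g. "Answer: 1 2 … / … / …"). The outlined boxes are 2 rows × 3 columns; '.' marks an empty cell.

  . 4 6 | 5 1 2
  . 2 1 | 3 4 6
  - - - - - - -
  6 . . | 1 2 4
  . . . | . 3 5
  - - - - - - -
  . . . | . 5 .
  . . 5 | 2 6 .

Step 1. [r6c1∈{1,3,4}] in row 6, 4 fits only at r6c1 ⇒ r6c1=4.
Step 2. [r4c2∈{1}] only 1 remains possible at r4c2. So r4c2=1.
Step 3. [r6c2∈{3}] only 3 remains possible at r6c2. So r6c2=3.
Step 4. [r4c1∈{2}] r4c1 has the single candidate 2, so r4c1=2.
Step 5. [r5c1∈{1}] r5c1 is down to just 1 ⇒ r5c1=1.
Step 6. [r3c2∈{5}] r3c2 is down to just 5 ⇒ r3c2=5.
Step 7. [r4c4∈{6}] r4c4 is down to just 6 ⇒ r4c4=6.
Step 8. [r1c1∈{3}] only 3 remains possible at r1c1 ⇒ r1c1=3.
Step 9. [r3c3∈{3}] r3c3's peers cover all but 3. So r3c3=3.
Step 10. [r5c2∈{6}] r5c2's peers cover all but 6, so r5c2=6.
Step 11. [r5c4∈{4}] only 4 remains possible at r5c4. So r5c4=4.
Step 12. [r6c6∈{1}] r6c6 has the single candidate 1. So r6c6=1.
Step 13. [r5c3∈{2}] only 2 remains possible at r5c3. So r5c3=2.
Step 14. [r4c3∈{4}] r4c3's peers cover all but 4, so r4c3=4.
Step 15. [r2c1∈{5}] r2c1's peers cover all but 5, so r2c1=5.
Step 16. [r5c6∈{3}] r5c6's peers cover all but 3 ⇒ r5c6=3.

Answer: 3 4 6 5 1 2 / 5 2 1 3 4 6 / 6 5 3 1 2 4 / 2 1 4 6 3 5 / 1 6 2 4 5 3 / 4 3 5 2 6 1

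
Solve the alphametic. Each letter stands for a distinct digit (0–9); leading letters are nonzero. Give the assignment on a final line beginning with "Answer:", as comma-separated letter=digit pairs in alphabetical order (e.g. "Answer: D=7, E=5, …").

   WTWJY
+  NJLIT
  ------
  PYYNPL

Step 1. [col 1: Y + T ≡ L (mod 10)] no forcing yet in column 1 (carry-in 0); Y=7 is free and consistent — try it ⇒ Y=7.
Step 2. [col 1: Y + T ≡ L (mod 10)] L=0 is one option consistent with column 1 (Y + T ≡ L (mod 10), carry-in 0) — take it. So L=0.
Step 3. [col 1: Y + T ≡ L (mod 10)] column 1: given Y=7, L=0, carry-in 0, and digits 0,7 already taken and all letters distinct, Y+T≡L (mod 10) forces T=3, so T=3.
Step 4. [col 2: J + I ≡ P (mod 10)] several values work for J in column 2 (J + I ≡ P (mod 10), carry-in 1); try J=4, so J=4.
Step 5. [col 2: J + I ≡ P (mod 10)] no forcing yet in column 2 (carry-in 1); P=1 is free and consistent — try it. So P=1.
Step 6. [col 2: J + I ≡ P (mod 10)] column 2 reads J+I+carry(1)=P with J=4, P=1; with digits 0,1,3,4,7 already taken and all letters distinct, the only value for I is 6, so I=6.
Step 7. [col 3: W + L ≡ N (mod 10)] column 3 reads W+L+carry(1)=N with L=0; with digits 0,1,3,4,6,7 already taken and all letters distinct, the only value for N is 9, so N=9.
Step 8. [col 3: W + L ≡ N (mod 10)] column 3 reads W+L+carry(1)=N with L=0, N=9; with digits 0,1,3,4,6,7,9 already taken and all letters distinct, the only value for W is 8, so W=8.

Answer: I=6, J=4, L=0, N=9, P=1, T=3, W=8, Y=7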